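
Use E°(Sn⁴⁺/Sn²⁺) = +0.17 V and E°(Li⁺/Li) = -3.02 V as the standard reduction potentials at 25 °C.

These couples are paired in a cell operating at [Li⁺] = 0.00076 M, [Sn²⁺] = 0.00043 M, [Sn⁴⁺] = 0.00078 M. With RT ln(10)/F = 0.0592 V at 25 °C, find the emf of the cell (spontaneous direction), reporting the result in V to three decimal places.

Sn⁴⁺/Sn²⁺ is the cathode (higher E°), Li⁺/Li the anode: E°cell = +0.17 − (-3.02) = +3.19 V, n = 2.
Overall: Sn⁴⁺(aq) + 2 Li(s) → Sn²⁺(aq) + 2 Li⁺(aq)
Q = [Sn²⁺]·[Li⁺]^2 / ([Sn⁴⁺]); log Q = -6.497.
E = E° − (0.0592/n) log Q = +3.19 − (0.0592/2)(-6.497) = +3.382 V.

+3.382 V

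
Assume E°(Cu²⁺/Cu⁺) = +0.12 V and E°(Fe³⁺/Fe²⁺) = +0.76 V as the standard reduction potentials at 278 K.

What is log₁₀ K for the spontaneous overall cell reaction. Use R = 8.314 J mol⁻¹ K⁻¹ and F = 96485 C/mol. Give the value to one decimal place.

11.6

Cathode: Fe³⁺/Fe²⁺; anode: Cu²⁺/Cu⁺. E°cell = (+0.76) − (+0.12) = +0.64 V, with n = 1.
ΔG° = −nFE° = −RT ln K, so ln K = nFE°/(RT) = (1)(96485)(+0.64) / ((8.314)(278)) = 26.717.
log₁₀ K = 26.717 / ln 10 = 11.6.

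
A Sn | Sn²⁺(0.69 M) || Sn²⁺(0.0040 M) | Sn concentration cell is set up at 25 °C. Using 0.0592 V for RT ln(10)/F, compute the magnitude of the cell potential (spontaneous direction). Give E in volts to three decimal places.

+0.066 V

For a concentration cell E°cell = 0. The 0.69 M side is the cathode (reduction is favoured where [Sn²⁺] is higher).
With n = 2, E = −(0.0592/2) log([Sn²⁺]ₐₙ/[Sn²⁺]꜀ₐₜ) = −(0.0592/2) log(0.004/0.69) = −(0.0592/2)(-2.237) = +0.066 V.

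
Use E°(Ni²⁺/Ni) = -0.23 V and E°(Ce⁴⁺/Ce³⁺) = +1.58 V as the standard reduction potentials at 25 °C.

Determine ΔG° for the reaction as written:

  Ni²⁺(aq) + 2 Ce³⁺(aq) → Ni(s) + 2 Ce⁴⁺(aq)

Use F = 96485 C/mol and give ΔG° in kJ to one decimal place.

+349.3 kJ

As written, Ni²⁺/Ni is reduced (cathode) and Ce⁴⁺/Ce³⁺ is oxidised (anode), so E°cell = (-0.23) − (+1.58) = -1.81 V.
Balancing electrons gives n = 2.
ΔG° = −nFE° = −(2)(96485)(-1.81) = 349,276 J = +349.3 kJ.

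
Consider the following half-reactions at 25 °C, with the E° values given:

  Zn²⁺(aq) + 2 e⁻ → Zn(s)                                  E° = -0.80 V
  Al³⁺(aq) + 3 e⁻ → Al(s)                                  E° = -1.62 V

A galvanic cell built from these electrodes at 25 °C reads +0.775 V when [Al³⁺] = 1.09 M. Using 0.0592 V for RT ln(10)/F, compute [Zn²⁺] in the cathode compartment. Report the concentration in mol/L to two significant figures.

0.032 M

Zn²⁺/Zn is the cathode, Al³⁺/Al the anode: E°cell = +0.82 V, n = 6.
Overall reaction: 3 Zn²⁺(aq) + 2 Al(s) → 3 Zn(s) + 2 Al³⁺(aq); Q = [Al³⁺]^2/[Zn²⁺]^3.
From E = E° − (0.0592/n) log Q: log Q = (E° − E)·n/0.0592 = (+0.82 − (+0.775))·6/0.0592 = 4.5608.
So 3·log[Zn²⁺] = 2·log(1.09) − log Q = 0.0749 − (4.5608) = -4.4859; log[Zn²⁺] = -4.4859 / 3 = -1.4953; [Zn²⁺] = 10^(-1.4953) ≈ 0.032 M.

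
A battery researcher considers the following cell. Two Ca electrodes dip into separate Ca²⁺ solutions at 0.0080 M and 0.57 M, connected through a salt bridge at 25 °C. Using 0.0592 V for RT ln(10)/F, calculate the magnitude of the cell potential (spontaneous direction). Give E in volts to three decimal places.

+0.055 V

For a concentration cell E°cell = 0. The 0.57 M side is the cathode (reduction is favoured where [Ca²⁺] is higher).
With n = 2, E = −(0.0592/2) log([Ca²⁺]ₐₙ/[Ca²⁺]꜀ₐₜ) = −(0.0592/2) log(0.008/0.57) = −(0.0592/2)(-1.853) = +0.055 V.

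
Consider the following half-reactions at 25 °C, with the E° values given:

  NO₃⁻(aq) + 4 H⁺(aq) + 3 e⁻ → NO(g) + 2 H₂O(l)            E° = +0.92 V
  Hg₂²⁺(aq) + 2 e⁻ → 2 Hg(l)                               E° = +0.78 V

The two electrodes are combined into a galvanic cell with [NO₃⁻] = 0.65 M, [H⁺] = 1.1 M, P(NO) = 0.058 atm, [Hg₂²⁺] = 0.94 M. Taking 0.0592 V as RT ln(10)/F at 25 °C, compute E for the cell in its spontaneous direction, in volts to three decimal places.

NO₃⁻/NO is the cathode (higher E°), Hg₂²⁺/Hg the anode: E°cell = +0.92 − (+0.78) = +0.14 V, n = 6.
Overall: 2 NO₃⁻(aq) + 8 H⁺(aq) + 6 Hg(l) → 2 NO(g) + 4 H₂O(l) + 3 Hg₂²⁺(aq)
Q = P(NO)^2·[Hg₂²⁺]^3 / ([NO₃⁻]^2·[H⁺]^8); log Q = -2.511.
E = E° − (0.0592/n) log Q = +0.14 − (0.0592/6)(-2.511) = +0.165 V.

+0.165 V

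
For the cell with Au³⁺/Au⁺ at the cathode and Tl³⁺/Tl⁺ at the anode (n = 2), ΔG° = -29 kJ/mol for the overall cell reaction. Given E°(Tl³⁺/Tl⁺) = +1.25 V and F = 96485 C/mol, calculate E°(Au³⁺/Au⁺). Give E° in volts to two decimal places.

E°cell = −ΔG°/(nF) = −(-29×10³)/((2)(96485)) = +0.150 V.
Since Au³⁺/Au⁺ is the cathode and Tl³⁺/Tl⁺ the anode, E°cell = E°(Au³⁺/Au⁺) − E°(Tl³⁺/Tl⁺).
So E°(Au³⁺/Au⁺) = E°cell + E°(Tl³⁺/Tl⁺) = +0.150 + (+1.25) = +1.40 V.

+1.40 V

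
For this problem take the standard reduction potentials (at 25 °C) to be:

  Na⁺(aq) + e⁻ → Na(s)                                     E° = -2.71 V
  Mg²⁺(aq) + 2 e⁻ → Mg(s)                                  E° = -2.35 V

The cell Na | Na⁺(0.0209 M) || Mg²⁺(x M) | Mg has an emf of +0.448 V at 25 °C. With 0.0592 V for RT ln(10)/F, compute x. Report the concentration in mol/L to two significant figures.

Mg²⁺/Mg is the cathode, Na⁺/Na the anode: E°cell = +0.36 V, n = 2.
Overall reaction: Mg²⁺(aq) + 2 Na(s) → Mg(s) + 2 Na⁺(aq); Q = [Na⁺]^2/[Mg²⁺]^1.
From E = E° − (0.0592/n) log Q: log Q = (E° − E)·n/0.0592 = (+0.36 − (+0.448))·2/0.0592 = -2.9730.
So 1·log[Mg²⁺] = 2·log(0.0209) − log Q = -3.3597 − (-2.9730) = -0.3867; [Mg²⁺] = 10^(-0.3867) ≈ 0.41 M.

0.41 M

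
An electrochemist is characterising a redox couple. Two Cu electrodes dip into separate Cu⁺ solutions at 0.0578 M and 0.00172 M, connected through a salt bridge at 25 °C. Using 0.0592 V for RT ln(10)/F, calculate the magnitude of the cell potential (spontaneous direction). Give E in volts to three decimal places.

For a concentration cell E°cell = 0. The 0.0578 M side is the cathode (reduction is favoured where [Cu⁺] is higher).
With n = 1, E = −(0.0592/1) log([Cu⁺]ₐₙ/[Cu⁺]꜀ₐₜ) = −(0.0592/1) log(0.00172/0.0578) = −(0.0592/1)(-1.526) = +0.090 V.

+0.090 V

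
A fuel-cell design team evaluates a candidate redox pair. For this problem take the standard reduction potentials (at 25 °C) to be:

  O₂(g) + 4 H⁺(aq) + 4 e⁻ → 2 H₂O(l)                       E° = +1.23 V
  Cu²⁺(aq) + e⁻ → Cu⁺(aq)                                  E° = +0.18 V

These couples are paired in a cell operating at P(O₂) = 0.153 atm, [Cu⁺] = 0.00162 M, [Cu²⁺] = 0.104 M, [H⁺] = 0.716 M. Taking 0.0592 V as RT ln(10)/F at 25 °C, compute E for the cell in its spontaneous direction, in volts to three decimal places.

+0.922 V

O₂/H₂O is the cathode (higher E°), Cu²⁺/Cu⁺ the anode: E°cell = +1.23 − (+0.18) = +1.05 V, n = 4.
Overall: O₂(g) + 4 H⁺(aq) + 4 Cu⁺(aq) → 2 H₂O(l) + 4 Cu²⁺(aq)
Q = [Cu²⁺]^4 / (P(O₂)·[H⁺]^4·[Cu⁺]^4); log Q = 8.626.
E = E° − (0.0592/n) log Q = +1.05 − (0.0592/4)(8.626) = +0.922 V.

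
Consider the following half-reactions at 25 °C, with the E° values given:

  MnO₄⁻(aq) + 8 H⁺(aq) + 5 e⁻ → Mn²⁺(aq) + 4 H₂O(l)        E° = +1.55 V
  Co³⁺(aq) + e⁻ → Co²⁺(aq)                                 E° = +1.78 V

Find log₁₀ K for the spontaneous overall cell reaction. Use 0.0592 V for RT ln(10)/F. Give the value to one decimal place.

Cathode: Co³⁺/Co²⁺; anode: MnO₄⁻/Mn²⁺. E°cell = +0.23 V, n = 5.
log K = nE°cell / 0.0592 = (5)(+0.23) / 0.0592 = 19.4.

19.4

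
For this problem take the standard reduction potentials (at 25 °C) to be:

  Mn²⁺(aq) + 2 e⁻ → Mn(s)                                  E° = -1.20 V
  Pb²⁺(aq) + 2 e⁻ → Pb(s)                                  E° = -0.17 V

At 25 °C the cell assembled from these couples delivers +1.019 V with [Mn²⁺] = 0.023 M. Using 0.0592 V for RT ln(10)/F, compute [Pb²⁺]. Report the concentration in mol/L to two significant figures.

Pb²⁺/Pb is the cathode, Mn²⁺/Mn the anode: E°cell = +1.03 V, n = 2.
Overall reaction: Pb²⁺(aq) + Mn(s) → Pb(s) + Mn²⁺(aq); Q = [Mn²⁺]^1/[Pb²⁺]^1.
From E = E° − (0.0592/n) log Q: log Q = (E° − E)·n/0.0592 = (+1.03 − (+1.019))·2/0.0592 = 0.3716.
So 1·log[Pb²⁺] = 1·log(0.023) − log Q = -1.6383 − (0.3716) = -2.0099; [Pb²⁺] = 10^(-2.0099) ≈ 0.0098 M.

0.0098 M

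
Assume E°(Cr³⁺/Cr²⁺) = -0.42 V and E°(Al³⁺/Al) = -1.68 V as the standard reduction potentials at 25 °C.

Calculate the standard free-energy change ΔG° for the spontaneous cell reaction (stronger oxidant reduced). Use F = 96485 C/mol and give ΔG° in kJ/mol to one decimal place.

-364.7 kJ/mol

Cr³⁺/Cr²⁺ (E° = -0.42 V) is the cathode; Al³⁺/Al (E° = -1.68 V) is the anode, so E°cell = +1.26 V.
Balancing electrons gives n = 3 (lcm of 1 and 3).
ΔG° = −nFE° = −(3)(96485)(+1.26) = -364,713 J = -364.7 kJ/mol.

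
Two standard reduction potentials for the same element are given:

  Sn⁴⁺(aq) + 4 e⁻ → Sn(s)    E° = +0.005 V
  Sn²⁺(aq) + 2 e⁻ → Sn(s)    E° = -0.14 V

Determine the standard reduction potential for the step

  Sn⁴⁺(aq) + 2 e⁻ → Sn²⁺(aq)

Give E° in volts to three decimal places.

Sequential free energies add, so n₃E°₃ = n₁E°₁ + n₂E°₂.
With n₃ = 4, and the known step contributing 2×(-0.14) V, the unknown satisfies 2·E° = 4×(+0.005) − 2×(-0.14) = +0.300.
E° = +0.300 / 2 = +0.150 V.

+0.150 V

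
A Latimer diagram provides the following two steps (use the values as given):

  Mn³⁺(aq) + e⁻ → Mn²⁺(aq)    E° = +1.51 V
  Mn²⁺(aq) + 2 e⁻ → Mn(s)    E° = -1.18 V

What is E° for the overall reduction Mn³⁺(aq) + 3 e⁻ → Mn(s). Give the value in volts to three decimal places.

-0.283 V

Since ΔG° = −nFE° is additive over sequential reductions, n₃E°₃ = n₁E°₁ + n₂E°₂.
E°₃ = (1×+1.51 + 2×-1.18) / 3 = (-0.850) / 3 = -0.283 V.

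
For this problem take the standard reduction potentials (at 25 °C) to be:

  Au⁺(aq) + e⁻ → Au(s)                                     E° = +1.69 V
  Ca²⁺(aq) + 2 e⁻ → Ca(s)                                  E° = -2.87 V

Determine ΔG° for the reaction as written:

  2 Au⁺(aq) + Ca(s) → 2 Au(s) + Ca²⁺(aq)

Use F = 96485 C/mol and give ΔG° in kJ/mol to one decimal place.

-879.9 kJ/mol

As written, Au⁺/Au is reduced (cathode) and Ca²⁺/Ca is oxidised (anode), so E°cell = (+1.69) − (-2.87) = +4.56 V.
Balancing electrons gives n = 2.
ΔG° = −nFE° = −(2)(96485)(+4.56) = -879,943 J = -879.9 kJ/mol.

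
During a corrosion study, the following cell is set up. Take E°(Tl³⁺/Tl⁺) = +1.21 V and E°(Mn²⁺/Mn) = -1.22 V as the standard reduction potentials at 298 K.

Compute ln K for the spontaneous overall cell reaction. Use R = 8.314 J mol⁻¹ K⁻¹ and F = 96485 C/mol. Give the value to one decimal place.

Cathode: Tl³⁺/Tl⁺; anode: Mn²⁺/Mn. E°cell = (+1.21) − (-1.22) = +2.43 V, with n = 2.
ΔG° = −nFE° = −RT ln K, so ln K = nFE°/(RT) = (2)(96485)(+2.43) / ((8.314)(298)) = 189.265.

189.3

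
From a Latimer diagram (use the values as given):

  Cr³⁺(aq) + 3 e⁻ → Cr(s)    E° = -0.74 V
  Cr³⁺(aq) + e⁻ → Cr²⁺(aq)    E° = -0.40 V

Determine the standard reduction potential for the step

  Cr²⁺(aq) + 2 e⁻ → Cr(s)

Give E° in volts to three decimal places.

Sequential free energies add, so n₃E°₃ = n₁E°₁ + n₂E°₂.
With n₃ = 3, and the known step contributing 1×(-0.40) V, the unknown satisfies 2·E° = 3×(-0.74) − 1×(-0.40) = -1.820.
E° = -1.820 / 2 = -0.910 V.

-0.910 V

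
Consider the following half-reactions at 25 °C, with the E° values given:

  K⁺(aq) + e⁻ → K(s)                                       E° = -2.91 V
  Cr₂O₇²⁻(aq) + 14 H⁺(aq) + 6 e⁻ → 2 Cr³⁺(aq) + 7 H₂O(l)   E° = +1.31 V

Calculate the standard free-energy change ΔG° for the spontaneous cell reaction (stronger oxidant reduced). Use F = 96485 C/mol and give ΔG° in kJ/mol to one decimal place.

-2443.0 kJ/mol

Cr₂O₇²⁻/Cr³⁺ (E° = +1.31 V) is the cathode; K⁺/K (E° = -2.91 V) is the anode, so E°cell = +4.22 V.
Balancing electrons gives n = 6 (lcm of 6 and 1).
ΔG° = −nFE° = −(6)(96485)(+4.22) = -2,443,000 J = -2443.0 kJ/mol.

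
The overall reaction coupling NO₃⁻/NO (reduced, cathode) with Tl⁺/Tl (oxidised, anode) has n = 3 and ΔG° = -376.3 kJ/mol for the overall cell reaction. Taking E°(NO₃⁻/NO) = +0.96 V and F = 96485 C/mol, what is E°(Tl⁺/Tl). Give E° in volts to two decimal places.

-0.34 V

E°cell = −ΔG°/(nF) = −(-376.3×10³)/((3)(96485)) = +1.300 V.
Since NO₃⁻/NO is the cathode and Tl⁺/Tl the anode, E°cell = E°(NO₃⁻/NO) − E°(Tl⁺/Tl).
So E°(Tl⁺/Tl) = E°(NO₃⁻/NO) − E°cell = (+0.96) − (+1.300) = -0.34 V.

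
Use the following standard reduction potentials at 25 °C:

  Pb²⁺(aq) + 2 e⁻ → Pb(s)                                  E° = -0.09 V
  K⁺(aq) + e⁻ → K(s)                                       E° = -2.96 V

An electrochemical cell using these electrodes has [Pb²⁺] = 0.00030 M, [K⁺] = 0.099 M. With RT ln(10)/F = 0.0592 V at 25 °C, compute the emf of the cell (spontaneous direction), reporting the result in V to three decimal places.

+2.825 V

Pb²⁺/Pb is the cathode (higher E°), K⁺/K the anode: E°cell = -0.09 − (-2.96) = +2.87 V, n = 2.
Overall: Pb²⁺(aq) + 2 K(s) → Pb(s) + 2 K⁺(aq)
Q = [K⁺]^2 / ([Pb²⁺]); log Q = 1.514.
E = E° − (0.0592/n) log Q = +2.87 − (0.0592/2)(1.514) = +2.825 V.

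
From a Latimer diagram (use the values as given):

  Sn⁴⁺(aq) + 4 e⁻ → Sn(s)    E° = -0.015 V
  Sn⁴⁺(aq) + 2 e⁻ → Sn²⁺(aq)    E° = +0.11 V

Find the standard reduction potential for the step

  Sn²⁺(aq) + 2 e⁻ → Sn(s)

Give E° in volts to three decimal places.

-0.140 V

Sequential free energies add, so n₃E°₃ = n₁E°₁ + n₂E°₂.
With n₃ = 4, and the known step contributing 2×(+0.11) V, the unknown satisfies 2·E° = 4×(-0.015) − 2×(+0.11) = -0.280.
E° = -0.280 / 2 = -0.140 V.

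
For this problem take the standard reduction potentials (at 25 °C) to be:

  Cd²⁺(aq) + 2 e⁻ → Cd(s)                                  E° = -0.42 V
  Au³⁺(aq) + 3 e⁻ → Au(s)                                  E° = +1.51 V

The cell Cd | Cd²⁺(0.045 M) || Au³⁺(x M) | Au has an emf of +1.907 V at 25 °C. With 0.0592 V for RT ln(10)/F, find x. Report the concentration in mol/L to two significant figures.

0.00065 M

Au³⁺/Au is the cathode, Cd²⁺/Cd the anode: E°cell = +1.93 V, n = 6.
Overall reaction: 2 Au³⁺(aq) + 3 Cd(s) → 2 Au(s) + 3 Cd²⁺(aq); Q = [Cd²⁺]^3/[Au³⁺]^2.
From E = E° − (0.0592/n) log Q: log Q = (E° − E)·n/0.0592 = (+1.93 − (+1.907))·6/0.0592 = 2.3311.
So 2·log[Au³⁺] = 3·log(0.045) − log Q = -4.0404 − (2.3311) = -6.3715; log[Au³⁺] = -6.3715 / 2 = -3.1858; [Au³⁺] = 10^(-3.1858) ≈ 0.00065 M.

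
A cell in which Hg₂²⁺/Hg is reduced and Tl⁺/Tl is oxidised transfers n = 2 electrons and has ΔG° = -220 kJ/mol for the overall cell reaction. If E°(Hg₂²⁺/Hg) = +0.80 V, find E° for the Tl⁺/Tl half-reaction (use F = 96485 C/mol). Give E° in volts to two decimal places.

E°cell = −ΔG°/(nF) = −(-220×10³)/((2)(96485)) = +1.140 V.
Since Hg₂²⁺/Hg is the cathode and Tl⁺/Tl the anode, E°cell = E°(Hg₂²⁺/Hg) − E°(Tl⁺/Tl).
So E°(Tl⁺/Tl) = E°(Hg₂²⁺/Hg) − E°cell = (+0.80) − (+1.140) = -0.34 V.

-0.34 V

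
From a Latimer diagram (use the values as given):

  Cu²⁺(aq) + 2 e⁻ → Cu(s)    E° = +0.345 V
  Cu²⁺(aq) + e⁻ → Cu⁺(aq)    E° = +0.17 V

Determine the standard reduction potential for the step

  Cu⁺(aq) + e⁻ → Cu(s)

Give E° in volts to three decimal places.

Sequential free energies add, so n₃E°₃ = n₁E°₁ + n₂E°₂.
With n₃ = 2, and the known step contributing 1×(+0.17) V, the unknown satisfies 1·E° = 2×(+0.345) − 1×(+0.17) = +0.520.
E° = +0.520 / 1 = +0.520 V.

+0.520 V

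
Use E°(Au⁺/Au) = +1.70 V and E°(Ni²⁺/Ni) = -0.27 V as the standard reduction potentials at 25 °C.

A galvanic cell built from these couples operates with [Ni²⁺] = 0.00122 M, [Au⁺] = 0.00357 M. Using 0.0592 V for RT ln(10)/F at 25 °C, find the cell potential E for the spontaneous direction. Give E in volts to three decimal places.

+1.911 V

Au⁺/Au is the cathode (higher E°), Ni²⁺/Ni the anode: E°cell = +1.70 − (-0.27) = +1.97 V, n = 2.
Overall: 2 Au⁺(aq) + Ni(s) → 2 Au(s) + Ni²⁺(aq)
Q = [Ni²⁺] / ([Au⁺]^2); log Q = 1.981.
E = E° − (0.0592/n) log Q = +1.97 − (0.0592/2)(1.981) = +1.911 V.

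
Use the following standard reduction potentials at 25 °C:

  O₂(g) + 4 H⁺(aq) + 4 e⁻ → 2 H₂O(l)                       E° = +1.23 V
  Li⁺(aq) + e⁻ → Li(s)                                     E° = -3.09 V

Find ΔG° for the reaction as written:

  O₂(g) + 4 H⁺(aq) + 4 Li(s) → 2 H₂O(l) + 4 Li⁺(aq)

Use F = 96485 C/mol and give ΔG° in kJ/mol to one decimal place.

-1667.3 kJ/mol

As written, O₂/H₂O is reduced (cathode) and Li⁺/Li is oxidised (anode), so E°cell = (+1.23) − (-3.09) = +4.32 V.
Balancing electrons gives n = 4.
ΔG° = −nFE° = −(4)(96485)(+4.32) = -1,667,261 J = -1667.3 kJ/mol.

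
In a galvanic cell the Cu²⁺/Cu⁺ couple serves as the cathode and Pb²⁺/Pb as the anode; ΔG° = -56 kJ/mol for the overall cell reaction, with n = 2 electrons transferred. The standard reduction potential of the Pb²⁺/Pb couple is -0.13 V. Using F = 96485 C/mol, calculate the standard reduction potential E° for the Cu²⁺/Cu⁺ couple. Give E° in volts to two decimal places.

E°cell = −ΔG°/(nF) = −(-56×10³)/((2)(96485)) = +0.290 V.
Since Cu²⁺/Cu⁺ is the cathode and Pb²⁺/Pb the anode, E°cell = E°(Cu²⁺/Cu⁺) − E°(Pb²⁺/Pb).
So E°(Cu²⁺/Cu⁺) = E°cell + E°(Pb²⁺/Pb) = +0.290 + (-0.13) = +0.16 V.

+0.16 V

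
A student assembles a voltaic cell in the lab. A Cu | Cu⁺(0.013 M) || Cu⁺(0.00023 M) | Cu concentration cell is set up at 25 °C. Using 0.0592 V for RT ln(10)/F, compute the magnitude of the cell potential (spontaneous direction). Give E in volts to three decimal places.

For a concentration cell E°cell = 0. The 0.013 M side is the cathode (reduction is favoured where [Cu⁺] is higher).
With n = 1, E = −(0.0592/1) log([Cu⁺]ₐₙ/[Cu⁺]꜀ₐₜ) = −(0.0592/1) log(0.00023/0.013) = −(0.0592/1)(-1.752) = +0.104 V.

+0.104 V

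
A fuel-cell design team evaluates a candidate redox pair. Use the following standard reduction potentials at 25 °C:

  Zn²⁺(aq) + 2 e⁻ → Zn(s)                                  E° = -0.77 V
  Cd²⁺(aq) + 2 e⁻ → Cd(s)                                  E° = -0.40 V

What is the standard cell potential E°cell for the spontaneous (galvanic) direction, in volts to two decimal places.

The Cd²⁺/Cd couple has the higher reduction potential, so it is the cathode; Zn²⁺/Zn is oxidised at the anode.
E°cell = E°(cathode) − E°(anode) = (-0.40) − (-0.77) = +0.37 V.
Since E°cell > 0, the reaction is spontaneous under standard conditions.

+0.37 V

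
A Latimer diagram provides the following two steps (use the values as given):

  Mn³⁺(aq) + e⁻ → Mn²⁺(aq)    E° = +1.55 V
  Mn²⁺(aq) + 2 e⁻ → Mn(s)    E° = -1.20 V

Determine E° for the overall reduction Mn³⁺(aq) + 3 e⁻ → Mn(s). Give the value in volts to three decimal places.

Adding the free-energy changes (−nFE°) of the two steps gives −n₃FE°₃ = −n₁FE°₁ − n₂FE°₂.
E°₃ = (1×+1.55 + 2×-1.20) / 3 = (-0.850) / 3 = -0.283 V.

-0.283 V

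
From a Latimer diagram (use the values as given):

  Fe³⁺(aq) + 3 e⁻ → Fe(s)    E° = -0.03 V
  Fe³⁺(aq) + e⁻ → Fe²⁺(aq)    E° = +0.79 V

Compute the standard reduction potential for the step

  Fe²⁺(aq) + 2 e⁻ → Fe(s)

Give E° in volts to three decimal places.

-0.440 V

Sequential free energies add, so n₃E°₃ = n₁E°₁ + n₂E°₂.
With n₃ = 3, and the known step contributing 1×(+0.79) V, the unknown satisfies 2·E° = 3×(-0.03) − 1×(+0.79) = -0.880.
E° = -0.880 / 2 = -0.440 V.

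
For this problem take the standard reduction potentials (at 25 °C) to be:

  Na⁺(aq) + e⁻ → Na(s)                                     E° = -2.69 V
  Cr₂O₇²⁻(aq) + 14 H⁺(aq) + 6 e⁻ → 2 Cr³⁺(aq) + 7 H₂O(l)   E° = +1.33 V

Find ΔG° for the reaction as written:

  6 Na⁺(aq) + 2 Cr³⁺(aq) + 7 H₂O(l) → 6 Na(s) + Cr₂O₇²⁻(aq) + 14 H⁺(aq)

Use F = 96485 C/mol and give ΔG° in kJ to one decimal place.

+2327.2 kJ

As written, Na⁺/Na is reduced (cathode) and Cr₂O₇²⁻/Cr³⁺ is oxidised (anode), so E°cell = (-2.69) − (+1.33) = -4.02 V.
Balancing electrons gives n = 6.
ΔG° = −nFE° = −(6)(96485)(-4.02) = 2,327,218 J = +2327.2 kJ.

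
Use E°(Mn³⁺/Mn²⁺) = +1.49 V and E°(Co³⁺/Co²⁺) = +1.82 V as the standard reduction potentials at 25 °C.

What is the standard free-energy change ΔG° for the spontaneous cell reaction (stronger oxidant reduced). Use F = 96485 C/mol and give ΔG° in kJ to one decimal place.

Co³⁺/Co²⁺ (E° = +1.82 V) is the cathode; Mn³⁺/Mn²⁺ (E° = +1.49 V) is the anode, so E°cell = +0.33 V.
Balancing electrons gives n = 1 (lcm of 1 and 1).
ΔG° = −nFE° = −(1)(96485)(+0.33) = -31,840 J = -31.8 kJ.

-31.8 kJ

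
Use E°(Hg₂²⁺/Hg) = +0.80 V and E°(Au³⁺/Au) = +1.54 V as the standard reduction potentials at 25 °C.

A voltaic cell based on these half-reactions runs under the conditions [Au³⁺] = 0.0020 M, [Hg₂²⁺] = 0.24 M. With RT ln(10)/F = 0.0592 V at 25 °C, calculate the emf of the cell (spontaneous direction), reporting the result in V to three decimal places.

Au³⁺/Au is the cathode (higher E°), Hg₂²⁺/Hg the anode: E°cell = +1.54 − (+0.80) = +0.74 V, n = 6.
Overall: 2 Au³⁺(aq) + 6 Hg(l) → 2 Au(s) + 3 Hg₂²⁺(aq)
Q = [Hg₂²⁺]^3 / ([Au³⁺]^2); log Q = 3.539.
E = E° − (0.0592/n) log Q = +0.74 − (0.0592/6)(3.539) = +0.705 V.

+0.705 V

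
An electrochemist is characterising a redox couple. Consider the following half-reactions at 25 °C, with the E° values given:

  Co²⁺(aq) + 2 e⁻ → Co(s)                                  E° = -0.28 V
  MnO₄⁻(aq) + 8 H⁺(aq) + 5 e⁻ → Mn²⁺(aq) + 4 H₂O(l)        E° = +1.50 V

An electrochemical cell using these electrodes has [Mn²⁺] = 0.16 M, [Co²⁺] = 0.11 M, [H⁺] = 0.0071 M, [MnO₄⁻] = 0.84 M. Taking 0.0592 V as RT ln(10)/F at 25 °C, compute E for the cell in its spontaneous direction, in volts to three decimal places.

+1.613 V

MnO₄⁻/Mn²⁺ is the cathode (higher E°), Co²⁺/Co the anode: E°cell = +1.50 − (-0.28) = +1.78 V, n = 10.
Overall: 2 MnO₄⁻(aq) + 16 H⁺(aq) + 5 Co(s) → 2 Mn²⁺(aq) + 8 H₂O(l) + 5 Co²⁺(aq)
Q = [Mn²⁺]^2·[Co²⁺]^5 / ([MnO₄⁻]^2·[H⁺]^16); log Q = 28.147.
E = E° − (0.0592/n) log Q = +1.78 − (0.0592/10)(28.147) = +1.613 V.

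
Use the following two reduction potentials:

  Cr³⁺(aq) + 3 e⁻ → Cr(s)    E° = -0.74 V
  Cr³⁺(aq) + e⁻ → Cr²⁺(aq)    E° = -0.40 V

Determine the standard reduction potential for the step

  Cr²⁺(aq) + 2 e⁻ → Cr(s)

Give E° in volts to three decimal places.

-0.910 V

Sequential free energies add, so n₃E°₃ = n₁E°₁ + n₂E°₂.
With n₃ = 3, and the known step contributing 1×(-0.40) V, the unknown satisfies 2·E° = 3×(-0.74) − 1×(-0.40) = -1.820.
E° = -1.820 / 2 = -0.910 V.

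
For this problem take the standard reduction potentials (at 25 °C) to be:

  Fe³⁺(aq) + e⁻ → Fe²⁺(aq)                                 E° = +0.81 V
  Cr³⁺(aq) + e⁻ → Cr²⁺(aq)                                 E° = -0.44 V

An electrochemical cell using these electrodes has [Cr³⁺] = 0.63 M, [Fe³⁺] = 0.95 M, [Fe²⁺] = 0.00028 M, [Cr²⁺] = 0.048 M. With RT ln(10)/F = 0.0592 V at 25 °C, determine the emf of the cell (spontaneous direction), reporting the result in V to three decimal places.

Fe³⁺/Fe²⁺ is the cathode (higher E°), Cr³⁺/Cr²⁺ the anode: E°cell = +0.81 − (-0.44) = +1.25 V, n = 1.
Overall: Fe³⁺(aq) + Cr²⁺(aq) → Fe²⁺(aq) + Cr³⁺(aq)
Q = [Fe²⁺]·[Cr³⁺] / ([Fe³⁺]·[Cr²⁺]); log Q = -2.412.
E = E° − (0.0592/n) log Q = +1.25 − (0.0592/1)(-2.412) = +1.393 V.

+1.393 V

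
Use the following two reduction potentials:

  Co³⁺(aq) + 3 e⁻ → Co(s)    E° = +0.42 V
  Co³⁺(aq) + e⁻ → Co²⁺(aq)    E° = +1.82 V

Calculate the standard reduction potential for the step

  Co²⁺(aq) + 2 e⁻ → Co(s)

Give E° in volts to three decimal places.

-0.280 V

Sequential free energies add, so n₃E°₃ = n₁E°₁ + n₂E°₂.
With n₃ = 3, and the known step contributing 1×(+1.82) V, the unknown satisfies 2·E° = 3×(+0.42) − 1×(+1.82) = -0.560.
E° = -0.560 / 2 = -0.280 V.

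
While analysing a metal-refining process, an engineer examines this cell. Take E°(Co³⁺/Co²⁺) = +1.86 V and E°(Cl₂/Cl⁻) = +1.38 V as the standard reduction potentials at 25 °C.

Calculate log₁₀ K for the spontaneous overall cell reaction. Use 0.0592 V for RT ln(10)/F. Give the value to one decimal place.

Cathode: Co³⁺/Co²⁺; anode: Cl₂/Cl⁻. E°cell = +0.48 V, n = 2.
log K = nE°cell / 0.0592 = (2)(+0.48) / 0.0592 = 16.2.

16.2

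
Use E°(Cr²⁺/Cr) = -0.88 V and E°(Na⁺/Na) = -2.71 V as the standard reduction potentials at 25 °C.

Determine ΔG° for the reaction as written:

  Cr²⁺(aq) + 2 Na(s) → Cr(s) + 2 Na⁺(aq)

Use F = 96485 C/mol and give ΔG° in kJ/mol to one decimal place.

As written, Cr²⁺/Cr is reduced (cathode) and Na⁺/Na is oxidised (anode), so E°cell = (-0.88) − (-2.71) = +1.83 V.
Balancing electrons gives n = 2.
ΔG° = −nFE° = −(2)(96485)(+1.83) = -353,135 J = -353.1 kJ/mol.

-353.1 kJ/mol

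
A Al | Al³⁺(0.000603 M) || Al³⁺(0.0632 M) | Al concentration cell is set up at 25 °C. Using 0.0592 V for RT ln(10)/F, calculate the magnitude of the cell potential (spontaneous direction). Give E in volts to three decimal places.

For a concentration cell E°cell = 0. The 0.0632 M side is the cathode (reduction is favoured where [Al³⁺] is higher).
With n = 3, E = −(0.0592/3) log([Al³⁺]ₐₙ/[Al³⁺]꜀ₐₜ) = −(0.0592/3) log(0.000603/0.0632) = −(0.0592/3)(-2.020) = +0.040 V.

+0.040 V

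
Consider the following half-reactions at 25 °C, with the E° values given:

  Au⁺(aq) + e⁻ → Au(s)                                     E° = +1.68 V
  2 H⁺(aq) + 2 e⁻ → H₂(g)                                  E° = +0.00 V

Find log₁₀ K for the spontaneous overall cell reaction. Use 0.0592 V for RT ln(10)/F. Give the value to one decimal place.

56.8

Cathode: Au⁺/Au; anode: H⁺/H₂. E°cell = +1.68 V, n = 2.
log K = nE°cell / 0.0592 = (2)(+1.68) / 0.0592 = 56.8.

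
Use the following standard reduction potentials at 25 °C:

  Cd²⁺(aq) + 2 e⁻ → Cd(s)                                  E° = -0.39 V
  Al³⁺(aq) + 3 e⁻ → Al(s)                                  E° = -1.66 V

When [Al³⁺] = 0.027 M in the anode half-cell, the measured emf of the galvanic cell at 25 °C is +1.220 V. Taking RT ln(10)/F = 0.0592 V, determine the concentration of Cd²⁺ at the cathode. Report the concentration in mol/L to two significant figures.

0.0018 M

Cd²⁺/Cd is the cathode, Al³⁺/Al the anode: E°cell = +1.27 V, n = 6.
Overall reaction: 3 Cd²⁺(aq) + 2 Al(s) → 3 Cd(s) + 2 Al³⁺(aq); Q = [Al³⁺]^2/[Cd²⁺]^3.
From E = E° − (0.0592/n) log Q: log Q = (E° − E)·n/0.0592 = (+1.27 − (+1.220))·6/0.0592 = 5.0676.
So 3·log[Cd²⁺] = 2·log(0.027) − log Q = -3.1373 − (5.0676) = -8.2049; log[Cd²⁺] = -8.2049 / 3 = -2.7350; [Cd²⁺] = 10^(-2.7350) ≈ 0.0018 M.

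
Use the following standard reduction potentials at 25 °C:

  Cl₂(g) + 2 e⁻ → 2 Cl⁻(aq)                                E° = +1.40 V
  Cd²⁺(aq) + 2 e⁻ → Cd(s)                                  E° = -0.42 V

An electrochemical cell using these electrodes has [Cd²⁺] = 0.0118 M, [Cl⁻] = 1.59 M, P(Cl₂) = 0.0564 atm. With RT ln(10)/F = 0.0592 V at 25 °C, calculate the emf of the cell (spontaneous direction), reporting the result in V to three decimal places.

Cl₂/Cl⁻ is the cathode (higher E°), Cd²⁺/Cd the anode: E°cell = +1.40 − (-0.42) = +1.82 V, n = 2.
Overall: Cl₂(g) + Cd(s) → 2 Cl⁻(aq) + Cd²⁺(aq)
Q = [Cl⁻]^2·[Cd²⁺] / (P(Cl₂)); log Q = -0.277.
E = E° − (0.0592/n) log Q = +1.82 − (0.0592/2)(-0.277) = +1.828 V.

+1.828 V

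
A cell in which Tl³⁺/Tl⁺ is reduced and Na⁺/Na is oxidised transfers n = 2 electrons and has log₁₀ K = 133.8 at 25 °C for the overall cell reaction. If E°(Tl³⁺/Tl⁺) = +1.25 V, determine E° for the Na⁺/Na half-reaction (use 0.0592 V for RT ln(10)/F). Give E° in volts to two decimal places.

-2.71 V

E°cell = (0.0592/n)·log K = (0.0592/2)(133.8) = +3.960 V.
Since Tl³⁺/Tl⁺ is the cathode and Na⁺/Na the anode, E°cell = E°(Tl³⁺/Tl⁺) − E°(Na⁺/Na).
So E°(Na⁺/Na) = E°(Tl³⁺/Tl⁺) − E°cell = (+1.25) − (+3.960) = -2.71 V.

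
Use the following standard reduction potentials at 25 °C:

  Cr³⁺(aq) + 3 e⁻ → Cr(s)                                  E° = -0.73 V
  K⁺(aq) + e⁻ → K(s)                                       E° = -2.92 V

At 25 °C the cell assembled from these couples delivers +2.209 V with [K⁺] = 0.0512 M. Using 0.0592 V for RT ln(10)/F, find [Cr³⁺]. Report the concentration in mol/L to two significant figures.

0.0012 M

Cr³⁺/Cr is the cathode, K⁺/K the anode: E°cell = +2.19 V, n = 3.
Overall reaction: Cr³⁺(aq) + 3 K(s) → Cr(s) + 3 K⁺(aq); Q = [K⁺]^3/[Cr³⁺]^1.
From E = E° − (0.0592/n) log Q: log Q = (E° − E)·n/0.0592 = (+2.19 − (+2.209))·3/0.0592 = -0.9628.
So 1·log[Cr³⁺] = 3·log(0.0512) − log Q = -3.8722 − (-0.9628) = -2.9094; [Cr³⁺] = 10^(-2.9094) ≈ 0.0012 M.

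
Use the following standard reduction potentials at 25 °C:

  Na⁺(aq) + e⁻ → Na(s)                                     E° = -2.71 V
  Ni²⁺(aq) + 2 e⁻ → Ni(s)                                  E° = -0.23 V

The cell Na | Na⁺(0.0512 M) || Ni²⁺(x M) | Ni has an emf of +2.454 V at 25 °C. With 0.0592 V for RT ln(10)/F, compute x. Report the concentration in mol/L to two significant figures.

Ni²⁺/Ni is the cathode, Na⁺/Na the anode: E°cell = +2.48 V, n = 2.
Overall reaction: Ni²⁺(aq) + 2 Na(s) → Ni(s) + 2 Na⁺(aq); Q = [Na⁺]^2/[Ni²⁺]^1.
From E = E° − (0.0592/n) log Q: log Q = (E° − E)·n/0.0592 = (+2.48 − (+2.454))·2/0.0592 = 0.8784.
So 1·log[Ni²⁺] = 2·log(0.0512) − log Q = -2.5815 − (0.8784) = -3.4599; [Ni²⁺] = 10^(-3.4599) ≈ 0.00035 M.

0.00035 M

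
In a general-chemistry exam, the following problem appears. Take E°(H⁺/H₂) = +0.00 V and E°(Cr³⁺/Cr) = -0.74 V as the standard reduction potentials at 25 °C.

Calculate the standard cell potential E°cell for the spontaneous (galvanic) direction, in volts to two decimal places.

+0.74 V

The H⁺/H₂ couple has the higher reduction potential, so it is the cathode; Cr³⁺/Cr is oxidised at the anode.
E°cell = E°(cathode) − E°(anode) = (+0.00) − (-0.74) = +0.74 V.
Since E°cell > 0, the reaction is spontaneous under standard conditions.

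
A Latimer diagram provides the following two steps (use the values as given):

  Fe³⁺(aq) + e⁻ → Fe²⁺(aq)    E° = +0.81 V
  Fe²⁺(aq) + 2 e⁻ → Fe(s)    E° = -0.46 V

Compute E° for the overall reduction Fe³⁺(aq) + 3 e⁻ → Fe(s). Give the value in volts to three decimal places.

-0.037 V

Adding the free-energy changes (−nFE°) of the two steps gives −n₃FE°₃ = −n₁FE°₁ − n₂FE°₂.
E°₃ = (1×+0.81 + 2×-0.46) / 3 = (-0.110) / 3 = -0.037 V.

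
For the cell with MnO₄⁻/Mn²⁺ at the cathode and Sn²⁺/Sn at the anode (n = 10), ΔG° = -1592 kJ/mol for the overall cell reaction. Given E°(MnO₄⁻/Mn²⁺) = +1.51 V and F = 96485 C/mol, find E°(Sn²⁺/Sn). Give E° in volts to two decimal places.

-0.14 V

E°cell = −ΔG°/(nF) = −(-1592×10³)/((10)(96485)) = +1.650 V.
Since MnO₄⁻/Mn²⁺ is the cathode and Sn²⁺/Sn the anode, E°cell = E°(MnO₄⁻/Mn²⁺) − E°(Sn²⁺/Sn).
So E°(Sn²⁺/Sn) = E°(MnO₄⁻/Mn²⁺) − E°cell = (+1.51) − (+1.650) = -0.14 V.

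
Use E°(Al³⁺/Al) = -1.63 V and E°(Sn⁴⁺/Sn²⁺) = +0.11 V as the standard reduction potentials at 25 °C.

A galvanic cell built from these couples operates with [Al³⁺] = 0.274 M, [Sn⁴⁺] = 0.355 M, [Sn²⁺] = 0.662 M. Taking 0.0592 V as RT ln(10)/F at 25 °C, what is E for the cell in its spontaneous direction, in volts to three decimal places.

+1.743 V

Sn⁴⁺/Sn²⁺ is the cathode (higher E°), Al³⁺/Al the anode: E°cell = +0.11 − (-1.63) = +1.74 V, n = 6.
Overall: 3 Sn⁴⁺(aq) + 2 Al(s) → 3 Sn²⁺(aq) + 2 Al³⁺(aq)
Q = [Sn²⁺]^3·[Al³⁺]^2 / ([Sn⁴⁺]^3); log Q = -0.313.
E = E° − (0.0592/n) log Q = +1.74 − (0.0592/6)(-0.313) = +1.743 V.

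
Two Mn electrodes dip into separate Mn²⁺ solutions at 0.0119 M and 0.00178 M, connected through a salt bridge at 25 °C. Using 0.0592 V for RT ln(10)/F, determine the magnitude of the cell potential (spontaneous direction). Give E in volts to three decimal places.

For a concentration cell E°cell = 0. The 0.0119 M side is the cathode (reduction is favoured where [Mn²⁺] is higher).
With n = 2, E = −(0.0592/2) log([Mn²⁺]ₐₙ/[Mn²⁺]꜀ₐₜ) = −(0.0592/2) log(0.00178/0.0119) = −(0.0592/2)(-0.825) = +0.024 V.

+0.024 V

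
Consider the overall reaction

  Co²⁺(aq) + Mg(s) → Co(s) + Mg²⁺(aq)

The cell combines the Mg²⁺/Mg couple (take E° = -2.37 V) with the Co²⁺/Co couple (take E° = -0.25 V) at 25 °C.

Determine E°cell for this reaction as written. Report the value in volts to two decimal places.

The Co²⁺/Co couple has the higher reduction potential, so it is the cathode; Mg²⁺/Mg is oxidised at the anode.
E°cell = E°(cathode) − E°(anode) = (-0.25) − (-2.37) = +2.12 V.

+2.12 V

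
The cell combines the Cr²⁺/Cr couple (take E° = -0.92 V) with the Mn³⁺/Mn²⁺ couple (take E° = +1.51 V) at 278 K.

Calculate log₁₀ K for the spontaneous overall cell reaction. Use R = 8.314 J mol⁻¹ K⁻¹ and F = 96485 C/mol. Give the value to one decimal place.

88.1

Cathode: Mn³⁺/Mn²⁺; anode: Cr²⁺/Cr. E°cell = (+1.51) − (-0.92) = +2.43 V, with n = 2.
ΔG° = −nFE° = −RT ln K, so ln K = nFE°/(RT) = (2)(96485)(+2.43) / ((8.314)(278)) = 202.881.
log₁₀ K = 202.881 / ln 10 = 88.1.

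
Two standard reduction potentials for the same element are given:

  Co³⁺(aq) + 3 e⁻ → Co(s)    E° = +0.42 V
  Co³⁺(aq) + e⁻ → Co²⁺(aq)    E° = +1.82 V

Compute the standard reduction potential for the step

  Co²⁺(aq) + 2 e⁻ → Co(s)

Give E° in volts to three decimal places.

-0.280 V

Sequential free energies add, so n₃E°₃ = n₁E°₁ + n₂E°₂.
With n₃ = 3, and the known step contributing 1×(+1.82) V, the unknown satisfies 2·E° = 3×(+0.42) − 1×(+1.82) = -0.560.
E° = -0.560 / 2 = -0.280 V.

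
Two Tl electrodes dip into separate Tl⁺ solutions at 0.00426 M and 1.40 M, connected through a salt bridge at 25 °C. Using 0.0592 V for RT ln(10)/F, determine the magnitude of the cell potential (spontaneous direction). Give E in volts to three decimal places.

For a concentration cell E°cell = 0. The 1.40 M side is the cathode (reduction is favoured where [Tl⁺] is higher).
With n = 1, E = −(0.0592/1) log([Tl⁺]ₐₙ/[Tl⁺]꜀ₐₜ) = −(0.0592/1) log(0.00426/1.4) = −(0.0592/1)(-2.517) = +0.149 V.

+0.149 V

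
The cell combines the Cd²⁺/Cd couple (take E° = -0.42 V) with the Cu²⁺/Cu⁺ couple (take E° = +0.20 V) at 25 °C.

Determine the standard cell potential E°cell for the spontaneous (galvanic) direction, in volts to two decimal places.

The Cu²⁺/Cu⁺ couple has the higher reduction potential, so it is the cathode; Cd²⁺/Cd is oxidised at the anode.
E°cell = E°(cathode) − E°(anode) = (+0.20) − (-0.42) = +0.62 V.

+0.62 V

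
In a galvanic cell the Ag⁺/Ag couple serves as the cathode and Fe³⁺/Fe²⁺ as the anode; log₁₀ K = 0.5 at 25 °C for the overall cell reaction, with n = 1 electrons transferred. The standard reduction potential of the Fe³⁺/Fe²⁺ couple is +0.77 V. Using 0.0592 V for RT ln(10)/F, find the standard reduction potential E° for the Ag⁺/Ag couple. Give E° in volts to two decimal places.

+0.80 V

E°cell = (0.0592/n)·log K = (0.0592/1)(0.5) = +0.030 V.
Since Ag⁺/Ag is the cathode and Fe³⁺/Fe²⁺ the anode, E°cell = E°(Ag⁺/Ag) − E°(Fe³⁺/Fe²⁺).
So E°(Ag⁺/Ag) = E°cell + E°(Fe³⁺/Fe²⁺) = +0.030 + (+0.77) = +0.80 V.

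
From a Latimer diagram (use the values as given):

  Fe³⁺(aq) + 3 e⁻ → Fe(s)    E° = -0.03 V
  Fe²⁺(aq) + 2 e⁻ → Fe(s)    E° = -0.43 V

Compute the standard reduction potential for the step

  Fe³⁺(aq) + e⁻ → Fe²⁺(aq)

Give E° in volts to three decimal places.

Sequential free energies add, so n₃E°₃ = n₁E°₁ + n₂E°₂.
With n₃ = 3, and the known step contributing 2×(-0.43) V, the unknown satisfies 1·E° = 3×(-0.03) − 2×(-0.43) = +0.770.
E° = +0.770 / 1 = +0.770 V.

+0.770 V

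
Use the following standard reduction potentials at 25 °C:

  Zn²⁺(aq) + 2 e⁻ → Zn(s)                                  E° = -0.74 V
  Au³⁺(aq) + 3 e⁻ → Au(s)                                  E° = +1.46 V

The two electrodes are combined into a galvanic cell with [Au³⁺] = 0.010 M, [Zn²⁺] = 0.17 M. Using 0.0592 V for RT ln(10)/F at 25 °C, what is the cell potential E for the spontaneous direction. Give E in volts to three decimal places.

Au³⁺/Au is the cathode (higher E°), Zn²⁺/Zn the anode: E°cell = +1.46 − (-0.74) = +2.20 V, n = 6.
Overall: 2 Au³⁺(aq) + 3 Zn(s) → 2 Au(s) + 3 Zn²⁺(aq)
Q = [Zn²⁺]^3 / ([Au³⁺]^2); log Q = 1.691.
E = E° − (0.0592/n) log Q = +2.20 − (0.0592/6)(1.691) = +2.183 V.

+2.183 V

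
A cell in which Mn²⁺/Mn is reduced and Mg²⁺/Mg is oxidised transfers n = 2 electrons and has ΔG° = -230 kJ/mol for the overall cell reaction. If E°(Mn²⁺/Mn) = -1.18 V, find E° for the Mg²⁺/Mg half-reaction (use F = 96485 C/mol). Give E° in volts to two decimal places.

E°cell = −ΔG°/(nF) = −(-230×10³)/((2)(96485)) = +1.192 V.
Since Mn²⁺/Mn is the cathode and Mg²⁺/Mg the anode, E°cell = E°(Mn²⁺/Mn) − E°(Mg²⁺/Mg).
So E°(Mg²⁺/Mg) = E°(Mn²⁺/Mn) − E°cell = (-1.18) − (+1.192) = -2.37 V.

-2.37 V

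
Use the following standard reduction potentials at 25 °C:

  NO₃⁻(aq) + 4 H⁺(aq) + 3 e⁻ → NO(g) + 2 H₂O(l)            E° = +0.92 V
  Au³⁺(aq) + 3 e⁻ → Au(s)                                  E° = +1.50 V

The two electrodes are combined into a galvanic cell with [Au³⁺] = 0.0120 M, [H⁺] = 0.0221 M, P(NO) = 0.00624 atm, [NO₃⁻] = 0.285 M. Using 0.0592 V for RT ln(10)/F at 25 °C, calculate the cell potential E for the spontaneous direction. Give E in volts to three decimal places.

Au³⁺/Au is the cathode (higher E°), NO₃⁻/NO the anode: E°cell = +1.50 − (+0.92) = +0.58 V, n = 3.
Overall: Au³⁺(aq) + NO(g) + 2 H₂O(l) → Au(s) + NO₃⁻(aq) + 4 H⁺(aq)
Q = [NO₃⁻]·[H⁺]^4 / ([Au³⁺]·P(NO)); log Q = -3.042.
E = E° − (0.0592/n) log Q = +0.58 − (0.0592/3)(-3.042) = +0.640 V.

+0.640 V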